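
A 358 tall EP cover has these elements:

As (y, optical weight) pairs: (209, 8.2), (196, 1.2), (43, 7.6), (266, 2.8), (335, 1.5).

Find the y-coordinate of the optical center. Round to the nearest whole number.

y ≈ 165

Weights sum to 8.2 + 1.2 + 7.6 + 2.8 + 1.5 = 21.3.
y: (8.2·209 + 1.2·196 + 7.6·43 + 2.8·266 + 1.5·335) / 21.3 = 3523.1 / 21.3 ≈ 165.40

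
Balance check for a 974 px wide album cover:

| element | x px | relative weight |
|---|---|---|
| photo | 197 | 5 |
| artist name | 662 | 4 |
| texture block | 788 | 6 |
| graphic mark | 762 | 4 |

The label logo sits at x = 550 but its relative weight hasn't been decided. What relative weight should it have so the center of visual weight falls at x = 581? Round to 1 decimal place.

Fixed elements: Σw = 5 + 4 + 6 + 4 = 19, Σw·x = 5·197 + 4·662 + 6·788 + 4·762 = 11409.
Set Σw·x/Σw = 581: (11409 + 550w) = 581·(19 + w).
Rearranging, w·(550 − 581) = 581·19 − 11409 = -370, so w ≈ -370/-31 = 11.94.

w ≈ 11.9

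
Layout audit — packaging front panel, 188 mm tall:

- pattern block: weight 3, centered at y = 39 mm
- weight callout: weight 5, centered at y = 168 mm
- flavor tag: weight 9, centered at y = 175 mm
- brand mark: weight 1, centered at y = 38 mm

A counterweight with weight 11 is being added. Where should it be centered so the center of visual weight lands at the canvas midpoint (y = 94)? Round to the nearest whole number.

y ≈ 14

After adding the counterweight, total weight = 3 + 5 + 9 + 1 + 11 = 29.
y: target moment 29×94 = 2726; current 3·39 + 5·168 + 9·175 + 1·38 = 2570; the counterweight supplies 156, so y = 156/11 ≈ 14.18.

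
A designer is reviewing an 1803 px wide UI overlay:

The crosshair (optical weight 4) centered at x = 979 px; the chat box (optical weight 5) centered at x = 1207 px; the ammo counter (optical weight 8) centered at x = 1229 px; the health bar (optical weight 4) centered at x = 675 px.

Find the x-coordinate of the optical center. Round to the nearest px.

x ≈ 1071

Total weight = 4 + 5 + 8 + 4 = 21.
x: (4·979 + 5·1207 + 8·1229 + 4·675) / 21 = 22483 / 21 ≈ 1070.62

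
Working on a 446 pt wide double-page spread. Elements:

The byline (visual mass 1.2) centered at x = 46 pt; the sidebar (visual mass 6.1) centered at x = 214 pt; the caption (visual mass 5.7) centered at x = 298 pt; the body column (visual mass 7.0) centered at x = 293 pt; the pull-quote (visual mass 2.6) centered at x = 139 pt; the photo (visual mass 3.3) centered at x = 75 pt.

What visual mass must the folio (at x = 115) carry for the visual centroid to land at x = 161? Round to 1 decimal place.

w ≈ 33.7

Known weights sum to 1.2 + 6.1 + 5.7 + 7.0 + 2.6 + 3.3 = 25.9; their moment is 1.2·46 + 6.1·214 + 5.7·298 + 7.0·293 + 2.6·139 + 3.3·75 = 5719.1.
Set Σw·x/Σw = 161: (5719.1 + 115w) = 161·(25.9 + w).
So w = (161·25.9 − 5719.1)/(115 − 161) = -1549.2/-46 ≈ 33.68.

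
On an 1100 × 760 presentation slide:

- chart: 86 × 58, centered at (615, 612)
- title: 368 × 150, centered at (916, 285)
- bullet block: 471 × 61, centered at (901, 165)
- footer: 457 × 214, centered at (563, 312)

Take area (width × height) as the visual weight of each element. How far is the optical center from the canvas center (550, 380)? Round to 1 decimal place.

Taking area as weight: chart 86·58 = 4988, title 368·150 = 55200, bullet block 471·61 = 28731, footer 457·214 = 97798. Sum 186717.
x: (4988·615 + 55200·916 + 28731·901 + 97798·563) / 186717 = 134577725 / 186717 ≈ 720.76
y: (4988·612 + 55200·285 + 28731·165 + 97798·312) / 186717 = 54038247 / 186717 ≈ 289.41
Relative to (550, 380): Δ = (170.76, -90.59); |Δ| = √(170.76² + -90.59²) ≈ 193.30.

≈ 193.3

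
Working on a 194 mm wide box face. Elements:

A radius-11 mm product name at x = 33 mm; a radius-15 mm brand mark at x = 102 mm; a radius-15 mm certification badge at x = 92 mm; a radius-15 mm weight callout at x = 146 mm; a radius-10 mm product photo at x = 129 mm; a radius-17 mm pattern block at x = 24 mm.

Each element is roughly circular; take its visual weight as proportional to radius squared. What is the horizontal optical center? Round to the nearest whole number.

r² weights: product name 11² = 121, brand mark 15² = 225, certification badge 15² = 225, weight callout 15² = 225, product photo 10² = 100, pattern block 17² = 289. Total = 1185.
Σw·x = 121·33 + 225·102 + 225·92 + 225·146 + 100·129 + 289·24 = 100329, so x̄ = 100329/1185 ≈ 84.67.

x ≈ 85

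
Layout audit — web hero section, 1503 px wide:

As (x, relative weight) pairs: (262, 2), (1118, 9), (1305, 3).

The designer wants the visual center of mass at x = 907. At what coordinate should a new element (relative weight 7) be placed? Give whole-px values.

After adding the new element, total weight = 2 + 9 + 3 + 7 = 21.
x: target moment 21×907 = 19047; current 2·262 + 9·1118 + 3·1305 = 14501; the new element supplies 4546, so x = 4546/7 ≈ 649.43.

x ≈ 649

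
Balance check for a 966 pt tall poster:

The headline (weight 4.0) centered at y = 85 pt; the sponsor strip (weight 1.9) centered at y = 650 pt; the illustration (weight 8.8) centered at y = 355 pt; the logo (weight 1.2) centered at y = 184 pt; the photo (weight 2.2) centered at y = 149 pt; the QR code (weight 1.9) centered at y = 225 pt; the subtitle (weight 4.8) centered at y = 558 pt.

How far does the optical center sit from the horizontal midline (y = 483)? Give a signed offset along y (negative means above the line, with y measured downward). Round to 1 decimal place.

Weights sum to 4.0 + 1.9 + 8.8 + 1.2 + 2.2 + 1.9 + 4.8 = 24.8.
y-moment: 4.0·85 + 1.9·650 + 8.8·355 + 1.2·184 + 2.2·149 + 1.9·225 + 4.8·558 = 8353.5; centroid 8353.5/24.8 ≈ 336.83.
Offset from y = 483: 336.83 − 483 ≈ -146.17.

≈ -146.2 pt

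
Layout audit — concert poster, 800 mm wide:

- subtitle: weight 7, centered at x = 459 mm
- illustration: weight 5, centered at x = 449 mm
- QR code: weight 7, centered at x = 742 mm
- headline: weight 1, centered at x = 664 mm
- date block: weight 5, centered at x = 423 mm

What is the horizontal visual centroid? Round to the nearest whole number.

Weights sum to 7 + 5 + 7 + 1 + 5 = 25.
x: (7·459 + 5·449 + 7·742 + 1·664 + 5·423) / 25 = 13431 / 25 ≈ 537.24

x ≈ 537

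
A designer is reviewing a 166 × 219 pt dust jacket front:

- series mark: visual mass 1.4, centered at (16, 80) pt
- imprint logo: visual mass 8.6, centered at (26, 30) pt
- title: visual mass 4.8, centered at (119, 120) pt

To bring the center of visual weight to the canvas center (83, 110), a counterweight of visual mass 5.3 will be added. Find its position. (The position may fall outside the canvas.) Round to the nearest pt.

(161, 239)

New total weight: (1.4 + 8.6 + 4.8) + 5.3 = 20.1.
x: need Σw·x = 20.1·83 = 1668.3. Existing = 1.4·16 + 8.6·26 + 4.8·119 = 817.2. Remainder 851.1 / 5.3 ≈ 160.58.
y: need Σw·y = 20.1·110 = 2211.0. Existing = 1.4·80 + 8.6·30 + 4.8·120 = 946.0. Remainder 1265.0 / 5.3 ≈ 238.68.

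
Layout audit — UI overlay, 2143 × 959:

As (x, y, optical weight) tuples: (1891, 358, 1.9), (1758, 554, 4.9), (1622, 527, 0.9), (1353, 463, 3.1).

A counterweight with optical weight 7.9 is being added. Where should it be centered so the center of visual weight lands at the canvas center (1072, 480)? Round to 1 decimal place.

(276.6, 464.8)

New total weight: (1.9 + 4.9 + 0.9 + 3.1) + 7.9 = 18.7.
Along x: (17861.2 + 7.9·x) / 18.7 = 1072 (existing moment 1.9·1891 + 4.9·1758 + 0.9·1622 + 3.1·1353 = 17861.2) ⇒ x = (20046.4 − 17861.2) / 7.9 ≈ 276.61.
Along y: (5304.4 + 7.9·y) / 18.7 = 480 (existing moment 1.9·358 + 4.9·554 + 0.9·527 + 3.1·463 = 5304.4) ⇒ y = (8976.0 − 5304.4) / 7.9 ≈ 464.76.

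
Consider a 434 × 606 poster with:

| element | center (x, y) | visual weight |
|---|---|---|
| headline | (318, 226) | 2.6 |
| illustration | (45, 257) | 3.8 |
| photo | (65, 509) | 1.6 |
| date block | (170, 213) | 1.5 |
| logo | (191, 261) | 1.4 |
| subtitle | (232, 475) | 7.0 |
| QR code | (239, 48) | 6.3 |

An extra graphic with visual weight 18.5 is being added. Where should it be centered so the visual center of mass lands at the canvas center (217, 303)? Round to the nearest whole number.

(244, 338)

With the extra graphic, Σw becomes 2.6 + 3.8 + 1.6 + 1.5 + 1.4 + 7.0 + 6.3 + 18.5 = 42.7.
x: need Σw·x = 42.7·217 = 9265.9. Existing = 2.6·318 + 3.8·45 + 1.6·65 + 1.5·170 + 1.4·191 + 7.0·232 + 6.3·239 = 4753.9. Remainder 4512.0 / 18.5 ≈ 243.89.
y: need Σw·y = 42.7·303 = 12938.1. Existing = 2.6·226 + 3.8·257 + 1.6·509 + 1.5·213 + 1.4·261 + 7.0·475 + 6.3·48 = 6690.9. Remainder 6247.2 / 18.5 ≈ 337.69.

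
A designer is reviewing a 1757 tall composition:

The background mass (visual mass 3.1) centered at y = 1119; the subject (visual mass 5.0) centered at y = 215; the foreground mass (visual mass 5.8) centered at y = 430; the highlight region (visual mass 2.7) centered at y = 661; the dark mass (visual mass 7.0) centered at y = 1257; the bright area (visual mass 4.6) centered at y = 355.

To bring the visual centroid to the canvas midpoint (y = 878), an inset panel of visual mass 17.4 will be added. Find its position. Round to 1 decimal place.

After adding the inset panel, total weight = 3.1 + 5.0 + 5.8 + 2.7 + 7.0 + 4.6 + 17.4 = 45.6.
y: need Σw·y = 45.6·878 = 40036.8. Existing = 3.1·1119 + 5.0·215 + 5.8·430 + 2.7·661 + 7.0·1257 + 4.6·355 = 19254.6. Remainder 20782.2 / 17.4 ≈ 1194.38.

y ≈ 1194.4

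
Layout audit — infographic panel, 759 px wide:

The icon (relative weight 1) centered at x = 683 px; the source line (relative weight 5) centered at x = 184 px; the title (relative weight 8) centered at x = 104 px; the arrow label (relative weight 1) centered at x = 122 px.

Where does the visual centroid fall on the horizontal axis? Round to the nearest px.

x ≈ 170

Σw = 1 + 5 + 8 + 1 = 15.
x: (1·683 + 5·184 + 8·104 + 1·122) / 15 = 2557 / 15 ≈ 170.47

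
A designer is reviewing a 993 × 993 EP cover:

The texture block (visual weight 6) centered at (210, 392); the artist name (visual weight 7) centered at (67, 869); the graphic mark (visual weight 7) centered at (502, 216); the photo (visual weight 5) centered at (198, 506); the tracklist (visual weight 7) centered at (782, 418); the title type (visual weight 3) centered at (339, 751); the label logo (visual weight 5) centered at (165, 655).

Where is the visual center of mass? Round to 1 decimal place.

Σw = 6 + 7 + 7 + 5 + 7 + 3 + 5 = 40.
Σw·x = 6·210 + 7·67 + 7·502 + 5·198 + 7·782 + 3·339 + 5·165 = 13549, so x̄ = 13549/40 ≈ 338.73.
Σw·y = 6·392 + 7·869 + 7·216 + 5·506 + 7·418 + 3·751 + 5·655 = 20931, so ȳ = 20931/40 ≈ 523.27.

(338.7, 523.3)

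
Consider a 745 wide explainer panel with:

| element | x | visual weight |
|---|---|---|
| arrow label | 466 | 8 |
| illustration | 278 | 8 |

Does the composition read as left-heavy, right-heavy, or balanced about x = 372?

balanced

Weights sum to 8 + 8 = 16.
x: (8·466 + 8·278) / 16 = 5952 / 16 ≈ 372.00
The centroid 372.00 matches the midline at 372, so the layout is balanced.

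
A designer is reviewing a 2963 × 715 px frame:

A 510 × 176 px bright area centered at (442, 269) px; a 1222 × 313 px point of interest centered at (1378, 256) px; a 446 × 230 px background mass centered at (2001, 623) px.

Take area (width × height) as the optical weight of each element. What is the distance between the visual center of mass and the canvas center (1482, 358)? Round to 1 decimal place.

≈ 143.2 px

Areas → weights: bright area 510·176 = 89760, point of interest 1222·313 = 382486, background mass 446·230 = 102580; Σw = 574826.
Σw·x = 89760·442 + 382486·1378 + 102580·2001 = 772002208, so x̄ = 772002208/574826 ≈ 1343.02.
Σw·y = 89760·269 + 382486·256 + 102580·623 = 185969196, so ȳ = 185969196/574826 ≈ 323.52.
Relative to (1482, 358): Δ = (-138.98, -34.48); |Δ| = √(-138.98² + -34.48²) ≈ 143.19.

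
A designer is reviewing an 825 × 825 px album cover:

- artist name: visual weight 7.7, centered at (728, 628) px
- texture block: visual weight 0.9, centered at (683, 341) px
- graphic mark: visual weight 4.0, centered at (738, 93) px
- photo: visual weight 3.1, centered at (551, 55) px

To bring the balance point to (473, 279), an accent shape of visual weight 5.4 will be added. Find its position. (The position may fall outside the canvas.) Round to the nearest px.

(-167, 37)

With the accent shape, Σw becomes 7.7 + 0.9 + 4.0 + 3.1 + 5.4 = 21.1.
Along x: (10880.4 + 5.4·x) / 21.1 = 473 (existing moment 7.7·728 + 0.9·683 + 4.0·738 + 3.1·551 = 10880.4) ⇒ x = (9980.3 − 10880.4) / 5.4 ≈ -166.69.
Along y: (5685.0 + 5.4·y) / 21.1 = 279 (existing moment 7.7·628 + 0.9·341 + 4.0·93 + 3.1·55 = 5685.0) ⇒ y = (5886.9 − 5685.0) / 5.4 ≈ 37.39.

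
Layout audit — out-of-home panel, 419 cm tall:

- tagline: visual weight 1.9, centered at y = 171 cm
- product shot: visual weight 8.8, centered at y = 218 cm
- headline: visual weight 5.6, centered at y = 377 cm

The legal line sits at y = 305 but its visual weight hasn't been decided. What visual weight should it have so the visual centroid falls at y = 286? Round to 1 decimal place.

Existing Σw = 16.3 (1.9 + 8.8 + 5.6); existing moment 1.9·171 + 8.8·218 + 5.6·377 = 4354.5.
For the centroid to hit 286: (4354.5 + w·305) / (16.3 + w) = 286.
So w = (286·16.3 − 4354.5)/(305 − 286) = 307.3/19 ≈ 16.17.

w ≈ 16.2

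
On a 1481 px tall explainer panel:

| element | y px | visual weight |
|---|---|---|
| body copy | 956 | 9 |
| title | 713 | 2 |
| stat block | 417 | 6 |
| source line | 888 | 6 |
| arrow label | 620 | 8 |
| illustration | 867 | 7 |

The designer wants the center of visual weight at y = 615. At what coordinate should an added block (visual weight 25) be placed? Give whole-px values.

With the added block, Σw becomes 9 + 2 + 6 + 6 + 8 + 7 + 25 = 63.
Along y: (28889 + 25·y) / 63 = 615 (existing moment 9·956 + 2·713 + 6·417 + 6·888 + 8·620 + 7·867 = 28889) ⇒ y = (38745 − 28889) / 25 ≈ 394.24.

y ≈ 394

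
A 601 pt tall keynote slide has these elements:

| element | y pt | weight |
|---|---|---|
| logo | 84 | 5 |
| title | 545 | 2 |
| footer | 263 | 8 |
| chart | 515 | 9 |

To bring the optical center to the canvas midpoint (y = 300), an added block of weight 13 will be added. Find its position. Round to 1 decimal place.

y ≈ 219.3

New total weight: (5 + 2 + 8 + 9) + 13 = 37.
y: target moment 37×300 = 11100; current 5·84 + 2·545 + 8·263 + 9·515 = 8249; the added block supplies 2851, so y = 2851/13 ≈ 219.31.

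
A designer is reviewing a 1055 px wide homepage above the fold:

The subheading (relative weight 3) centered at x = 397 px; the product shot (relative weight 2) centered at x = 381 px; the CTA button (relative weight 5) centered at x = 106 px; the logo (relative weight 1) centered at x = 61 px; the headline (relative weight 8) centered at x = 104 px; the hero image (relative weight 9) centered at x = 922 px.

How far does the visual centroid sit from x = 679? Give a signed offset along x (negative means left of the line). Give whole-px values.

≈ -262 px

Weights sum to 3 + 2 + 5 + 1 + 8 + 9 = 28.
x-moment: 3·397 + 2·381 + 5·106 + 1·61 + 8·104 + 9·922 = 11674; centroid 11674/28 ≈ 416.93.
Offset from x = 679: 416.93 − 679 ≈ -262.07.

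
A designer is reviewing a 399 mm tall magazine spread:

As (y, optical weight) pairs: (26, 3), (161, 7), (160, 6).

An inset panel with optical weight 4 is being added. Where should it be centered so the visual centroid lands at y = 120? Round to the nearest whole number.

After adding the inset panel, total weight = 3 + 7 + 6 + 4 = 20.
y: target moment 20×120 = 2400; current 3·26 + 7·161 + 6·160 = 2165; the inset panel supplies 235, so y = 235/4 ≈ 58.75.

y ≈ 59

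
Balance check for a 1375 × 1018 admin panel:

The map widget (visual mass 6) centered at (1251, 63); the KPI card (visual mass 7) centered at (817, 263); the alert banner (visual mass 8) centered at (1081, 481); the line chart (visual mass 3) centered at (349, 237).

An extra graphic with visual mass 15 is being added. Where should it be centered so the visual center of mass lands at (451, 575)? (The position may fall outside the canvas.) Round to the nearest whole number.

(-355, 1043)

With the extra graphic, Σw becomes 6 + 7 + 8 + 3 + 15 = 39.
x: need Σw·x = 39·451 = 17589. Existing = 6·1251 + 7·817 + 8·1081 + 3·349 = 22920. Remainder -5331 / 15 ≈ -355.40.
y: need Σw·y = 39·575 = 22425. Existing = 6·63 + 7·263 + 8·481 + 3·237 = 6778. Remainder 15647 / 15 ≈ 1043.13.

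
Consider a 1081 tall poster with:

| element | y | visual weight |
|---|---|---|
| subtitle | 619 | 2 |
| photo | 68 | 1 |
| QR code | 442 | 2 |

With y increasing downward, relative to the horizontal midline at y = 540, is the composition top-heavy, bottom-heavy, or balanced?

top-heavy

Σw = 2 + 1 + 2 = 5.
Σw·y = 2·619 + 1·68 + 2·442 = 2190, so ȳ = 2190/5 ≈ 438.00.
438.0 lies above (smaller y than) the midline 540, so the layout is top-heavy.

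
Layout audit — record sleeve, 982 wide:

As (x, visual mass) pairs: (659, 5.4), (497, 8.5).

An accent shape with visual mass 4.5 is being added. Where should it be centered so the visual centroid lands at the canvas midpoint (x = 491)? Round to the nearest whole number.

After adding the accent shape, total weight = 5.4 + 8.5 + 4.5 = 18.4.
x: need Σw·x = 18.4·491 = 9034.4. Existing = 5.4·659 + 8.5·497 = 7783.1. Remainder 1251.3 / 4.5 ≈ 278.07.

x ≈ 278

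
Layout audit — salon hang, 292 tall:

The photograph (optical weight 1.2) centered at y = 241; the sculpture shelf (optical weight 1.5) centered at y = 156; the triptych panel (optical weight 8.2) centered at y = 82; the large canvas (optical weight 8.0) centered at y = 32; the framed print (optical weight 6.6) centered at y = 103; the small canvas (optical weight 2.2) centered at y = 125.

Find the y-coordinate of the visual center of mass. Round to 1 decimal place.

y ≈ 86.9

Σw = 1.2 + 1.5 + 8.2 + 8.0 + 6.6 + 2.2 = 27.7.
y: (1.2·241 + 1.5·156 + 8.2·82 + 8.0·32 + 6.6·103 + 2.2·125) / 27.7 = 2406.4 / 27.7 ≈ 86.87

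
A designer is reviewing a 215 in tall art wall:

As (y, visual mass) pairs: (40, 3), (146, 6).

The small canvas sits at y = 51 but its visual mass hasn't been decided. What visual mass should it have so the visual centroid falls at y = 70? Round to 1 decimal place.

Known weights sum to 3 + 6 = 9; their moment is 3·40 + 6·146 = 996.
For the centroid to hit 70: (996 + w·51) / (9 + w) = 70.
So w = (70·9 − 996)/(51 − 70) = -366/-19 ≈ 19.26.

w ≈ 19.3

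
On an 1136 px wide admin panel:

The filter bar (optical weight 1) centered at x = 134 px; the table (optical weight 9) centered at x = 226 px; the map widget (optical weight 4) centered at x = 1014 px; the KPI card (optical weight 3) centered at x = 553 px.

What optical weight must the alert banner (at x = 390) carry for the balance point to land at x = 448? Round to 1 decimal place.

w ≈ 4.6

Fixed elements: Σw = 1 + 9 + 4 + 3 = 17, Σw·x = 1·134 + 9·226 + 4·1014 + 3·553 = 7883.
Balance at x = 448 requires (7883 + w·390) / (17 + w) = 448.
So w = (448·17 − 7883)/(390 − 448) = -267/-58 ≈ 4.60.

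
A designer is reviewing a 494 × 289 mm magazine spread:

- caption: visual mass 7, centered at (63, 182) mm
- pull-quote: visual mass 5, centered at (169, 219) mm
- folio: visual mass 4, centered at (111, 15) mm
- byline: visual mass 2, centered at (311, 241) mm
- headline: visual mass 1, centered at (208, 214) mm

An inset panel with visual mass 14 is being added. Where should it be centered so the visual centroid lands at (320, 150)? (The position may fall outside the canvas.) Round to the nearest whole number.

New total weight: (7 + 5 + 4 + 2 + 1) + 14 = 33.
x: need Σw·x = 33·320 = 10560. Existing = 7·63 + 5·169 + 4·111 + 2·311 + 1·208 = 2560. Remainder 8000 / 14 ≈ 571.43.
y: need Σw·y = 33·150 = 4950. Existing = 7·182 + 5·219 + 4·15 + 2·241 + 1·214 = 3125. Remainder 1825 / 14 ≈ 130.36.

(571, 130)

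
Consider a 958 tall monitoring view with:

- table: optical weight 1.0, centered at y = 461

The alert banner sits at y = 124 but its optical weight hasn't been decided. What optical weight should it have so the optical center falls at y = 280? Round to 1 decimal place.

w ≈ 1.2

Known: weight 1.0 with moment 1.0·461 = 461.0.
Set Σw·y/Σw = 280: (461.0 + 124w) = 280·(1.0 + w).
So w = (280·1.0 − 461.0)/(124 − 280) = -181.0/-156 ≈ 1.16.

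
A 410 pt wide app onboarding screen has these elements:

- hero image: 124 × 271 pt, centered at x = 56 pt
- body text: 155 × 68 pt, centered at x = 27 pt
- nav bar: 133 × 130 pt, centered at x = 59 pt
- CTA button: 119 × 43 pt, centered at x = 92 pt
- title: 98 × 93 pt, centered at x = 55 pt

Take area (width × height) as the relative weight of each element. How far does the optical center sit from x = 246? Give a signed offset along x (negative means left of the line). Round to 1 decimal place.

≈ -191.0 pt

Taking area as weight: hero image 124·271 = 33604, body text 155·68 = 10540, nav bar 133·130 = 17290, CTA button 119·43 = 5117, title 98·93 = 9114. Sum 75665.
Σw·x = 33604·56 + 10540·27 + 17290·59 + 5117·92 + 9114·55 = 4158548, so x̄ = 4158548/75665 ≈ 54.96.
Offset from x = 246: 54.96 − 246 ≈ -191.04.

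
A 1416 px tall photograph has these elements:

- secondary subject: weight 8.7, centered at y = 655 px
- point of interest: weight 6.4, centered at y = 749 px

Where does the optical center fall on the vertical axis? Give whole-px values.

y ≈ 695

Σw = 8.7 + 6.4 = 15.1.
y: (8.7·655 + 6.4·749) / 15.1 = 10492.1 / 15.1 ≈ 694.84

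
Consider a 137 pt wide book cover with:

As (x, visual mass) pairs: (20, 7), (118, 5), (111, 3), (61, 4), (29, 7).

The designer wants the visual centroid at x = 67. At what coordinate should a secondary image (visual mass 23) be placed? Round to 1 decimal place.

With the secondary image, Σw becomes 7 + 5 + 3 + 4 + 7 + 23 = 49.
Along x: (1510 + 23·x) / 49 = 67 (existing moment 7·20 + 5·118 + 3·111 + 4·61 + 7·29 = 1510) ⇒ x = (3283 − 1510) / 23 ≈ 77.09.

x ≈ 77.1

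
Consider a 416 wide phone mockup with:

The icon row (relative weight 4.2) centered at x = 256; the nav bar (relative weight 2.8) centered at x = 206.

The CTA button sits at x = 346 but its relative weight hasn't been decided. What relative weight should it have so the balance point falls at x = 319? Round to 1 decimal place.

w ≈ 21.5

Fixed elements: Σw = 4.2 + 2.8 = 7.0, Σw·x = 4.2·256 + 2.8·206 = 1652.0.
Set Σw·x/Σw = 319: (1652.0 + 346w) = 319·(7.0 + w).
Rearranging, w·(346 − 319) = 319·7.0 − 1652.0 = 581.0, so w ≈ 581.0/27 = 21.52.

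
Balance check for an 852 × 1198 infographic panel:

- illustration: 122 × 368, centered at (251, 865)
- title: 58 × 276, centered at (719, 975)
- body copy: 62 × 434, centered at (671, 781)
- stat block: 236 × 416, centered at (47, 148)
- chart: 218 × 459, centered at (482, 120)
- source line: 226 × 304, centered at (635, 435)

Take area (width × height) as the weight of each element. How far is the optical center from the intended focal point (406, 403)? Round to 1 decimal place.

≈ 36.5

Areas → weights: illustration 122·368 = 44896, title 58·276 = 16008, body copy 62·434 = 26908, stat block 236·416 = 98176, chart 218·459 = 100062, source line 226·304 = 68704; Σw = 354754.
Σw·x = 137305112; x̄ = 137305112/354754 ≈ 387.04.
Σw·y = 131881716; ȳ = 131881716/354754 ≈ 371.76.
Offset from (406, 403): Δx ≈ -18.96, Δy ≈ -31.24; distance = √(Δx² + Δy²) ≈ 36.55.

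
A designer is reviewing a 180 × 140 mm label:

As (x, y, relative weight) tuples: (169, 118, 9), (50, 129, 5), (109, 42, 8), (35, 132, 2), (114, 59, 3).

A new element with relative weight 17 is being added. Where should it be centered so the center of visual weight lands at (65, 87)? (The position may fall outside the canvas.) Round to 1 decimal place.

(-11.5, 79.1)

After adding the new element, total weight = 9 + 5 + 8 + 2 + 3 + 17 = 44.
x: need Σw·x = 44·65 = 2860. Existing = 9·169 + 5·50 + 8·109 + 2·35 + 3·114 = 3055. Remainder -195 / 17 ≈ -11.47.
y: need Σw·y = 44·87 = 3828. Existing = 9·118 + 5·129 + 8·42 + 2·132 + 3·59 = 2484. Remainder 1344 / 17 ≈ 79.06.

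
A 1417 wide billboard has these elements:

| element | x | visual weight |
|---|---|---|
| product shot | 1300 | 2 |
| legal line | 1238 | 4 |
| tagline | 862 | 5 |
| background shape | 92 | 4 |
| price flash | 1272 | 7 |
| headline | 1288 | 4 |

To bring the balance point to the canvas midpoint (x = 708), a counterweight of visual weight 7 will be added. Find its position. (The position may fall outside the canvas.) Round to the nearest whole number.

After adding the counterweight, total weight = 2 + 4 + 5 + 4 + 7 + 4 + 7 = 33.
x: target moment 33×708 = 23364; current 2·1300 + 4·1238 + 5·862 + 4·92 + 7·1272 + 4·1288 = 26286; the counterweight supplies -2922, so x = -2922/7 ≈ -417.43.

x ≈ -417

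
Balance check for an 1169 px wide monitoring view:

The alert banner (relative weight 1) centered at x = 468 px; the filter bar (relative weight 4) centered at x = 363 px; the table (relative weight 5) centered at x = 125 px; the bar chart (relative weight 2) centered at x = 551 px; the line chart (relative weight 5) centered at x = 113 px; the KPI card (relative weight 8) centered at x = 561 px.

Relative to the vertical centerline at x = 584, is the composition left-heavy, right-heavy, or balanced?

Weights sum to 1 + 4 + 5 + 2 + 5 + 8 = 25.
Σw·x = 1·468 + 4·363 + 5·125 + 2·551 + 5·113 + 8·561 = 8700, so x̄ = 8700/25 ≈ 348.00.
348.0 vs midline 584 → left-heavy.

left-heavy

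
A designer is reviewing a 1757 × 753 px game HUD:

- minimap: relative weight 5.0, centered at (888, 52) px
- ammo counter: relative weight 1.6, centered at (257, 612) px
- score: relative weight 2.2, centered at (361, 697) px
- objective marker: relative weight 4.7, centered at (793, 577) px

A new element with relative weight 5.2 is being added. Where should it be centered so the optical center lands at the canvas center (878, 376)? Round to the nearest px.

(1355, 297)

After adding the new element, total weight = 5.0 + 1.6 + 2.2 + 4.7 + 5.2 = 18.7.
x: target moment 18.7×878 = 16418.6; current 5.0·888 + 1.6·257 + 2.2·361 + 4.7·793 = 9372.5; the new element supplies 7046.1, so x = 7046.1/5.2 ≈ 1355.02.
y: target moment 18.7×376 = 7031.2; current 5.0·52 + 1.6·612 + 2.2·697 + 4.7·577 = 5484.5; the new element supplies 1546.7, so y = 1546.7/5.2 ≈ 297.44.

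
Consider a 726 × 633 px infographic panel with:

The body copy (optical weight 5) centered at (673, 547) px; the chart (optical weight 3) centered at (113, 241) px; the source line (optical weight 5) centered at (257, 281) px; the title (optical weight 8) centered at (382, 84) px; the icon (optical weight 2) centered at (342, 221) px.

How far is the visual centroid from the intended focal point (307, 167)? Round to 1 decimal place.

Total weight = 5 + 3 + 5 + 8 + 2 = 23.
x: (5·673 + 3·113 + 5·257 + 8·382 + 2·342) / 23 = 8729 / 23 ≈ 379.52
y: (5·547 + 3·241 + 5·281 + 8·84 + 2·221) / 23 = 5977 / 23 ≈ 259.87
Offset from (307, 167): Δx ≈ 72.52, Δy ≈ 92.87; distance = √(Δx² + Δy²) ≈ 117.83.

≈ 117.8 px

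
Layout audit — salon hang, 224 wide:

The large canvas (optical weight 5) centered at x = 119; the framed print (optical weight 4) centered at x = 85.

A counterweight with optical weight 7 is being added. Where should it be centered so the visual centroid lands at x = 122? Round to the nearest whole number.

x ≈ 145

With the counterweight, Σw becomes 5 + 4 + 7 = 16.
x: need Σw·x = 16·122 = 1952. Existing = 5·119 + 4·85 = 935. Remainder 1017 / 7 ≈ 145.29.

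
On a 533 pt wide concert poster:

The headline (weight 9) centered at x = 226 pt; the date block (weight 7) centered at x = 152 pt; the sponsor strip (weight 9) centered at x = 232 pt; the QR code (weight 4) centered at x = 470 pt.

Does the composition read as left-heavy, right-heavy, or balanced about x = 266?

left-heavy

Total weight = 9 + 7 + 9 + 4 = 29.
x: (9·226 + 7·152 + 9·232 + 4·470) / 29 = 7066 / 29 ≈ 243.66
243.7 lies left of the midline 266, so the layout is left-heavy.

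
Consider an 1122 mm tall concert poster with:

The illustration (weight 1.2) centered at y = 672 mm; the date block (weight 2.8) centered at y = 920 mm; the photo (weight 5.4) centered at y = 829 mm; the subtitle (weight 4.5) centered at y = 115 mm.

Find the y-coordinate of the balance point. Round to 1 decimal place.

Total weight = 1.2 + 2.8 + 5.4 + 4.5 = 13.9.
Σw·y = 1.2·672 + 2.8·920 + 5.4·829 + 4.5·115 = 8376.5, so ȳ = 8376.5/13.9 ≈ 602.63.

y ≈ 602.6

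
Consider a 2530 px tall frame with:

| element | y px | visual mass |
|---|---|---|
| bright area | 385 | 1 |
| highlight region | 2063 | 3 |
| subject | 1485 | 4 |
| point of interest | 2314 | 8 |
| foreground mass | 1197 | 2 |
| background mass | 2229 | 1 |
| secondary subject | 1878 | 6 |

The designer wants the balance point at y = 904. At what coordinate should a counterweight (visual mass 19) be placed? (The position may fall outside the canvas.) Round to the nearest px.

y ≈ -376

With the counterweight, Σw becomes 1 + 3 + 4 + 8 + 2 + 1 + 6 + 19 = 44.
y: target moment 44×904 = 39776; current 1·385 + 3·2063 + 4·1485 + 8·2314 + 2·1197 + 1·2229 + 6·1878 = 46917; the counterweight supplies -7141, so y = -7141/19 ≈ -375.84.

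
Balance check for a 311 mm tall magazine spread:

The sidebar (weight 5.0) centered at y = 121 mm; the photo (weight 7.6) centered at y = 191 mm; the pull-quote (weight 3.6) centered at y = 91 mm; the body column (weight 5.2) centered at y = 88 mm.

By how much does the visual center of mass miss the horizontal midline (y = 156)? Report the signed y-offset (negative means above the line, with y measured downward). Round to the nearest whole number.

Σw = 5.0 + 7.6 + 3.6 + 5.2 = 21.4.
y: (5.0·121 + 7.6·191 + 3.6·91 + 5.2·88) / 21.4 = 2841.8 / 21.4 ≈ 132.79
Against y = 156, that's 132.79 − 156 = -23.21.

≈ -23 mm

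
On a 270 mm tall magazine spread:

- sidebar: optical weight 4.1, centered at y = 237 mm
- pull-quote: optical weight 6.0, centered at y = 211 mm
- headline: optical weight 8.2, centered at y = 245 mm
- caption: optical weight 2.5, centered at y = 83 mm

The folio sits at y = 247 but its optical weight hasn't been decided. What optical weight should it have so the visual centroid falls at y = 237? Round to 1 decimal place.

w ≈ 47.5

Fixed elements: Σw = 4.1 + 6.0 + 8.2 + 2.5 = 20.8, Σw·y = 4.1·237 + 6.0·211 + 8.2·245 + 2.5·83 = 4454.2.
Balance at y = 237 requires (4454.2 + w·247) / (20.8 + w) = 237.
Solving: w = (237·20.8 − 4454.2) / (247 − 237) = 475.4 / 10 ≈ 47.54.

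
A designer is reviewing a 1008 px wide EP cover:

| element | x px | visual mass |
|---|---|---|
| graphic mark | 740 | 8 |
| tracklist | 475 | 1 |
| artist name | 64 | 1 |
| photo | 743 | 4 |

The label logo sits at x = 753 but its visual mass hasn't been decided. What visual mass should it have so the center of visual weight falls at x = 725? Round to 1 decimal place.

Known weights sum to 8 + 1 + 1 + 4 = 14; their moment is 8·740 + 1·475 + 1·64 + 4·743 = 9431.
Set Σw·x/Σw = 725: (9431 + 753w) = 725·(14 + w).
So w = (725·14 − 9431)/(753 − 725) = 719/28 ≈ 25.68.

w ≈ 25.7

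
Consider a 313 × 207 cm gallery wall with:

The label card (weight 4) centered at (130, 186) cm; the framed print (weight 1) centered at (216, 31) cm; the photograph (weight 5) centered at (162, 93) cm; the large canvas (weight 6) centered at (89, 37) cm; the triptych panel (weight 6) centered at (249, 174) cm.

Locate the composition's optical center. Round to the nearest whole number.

Total weight = 4 + 1 + 5 + 6 + 6 = 22.
x: (4·130 + 1·216 + 5·162 + 6·89 + 6·249) / 22 = 3574 / 22 ≈ 162.45
y: (4·186 + 1·31 + 5·93 + 6·37 + 6·174) / 22 = 2506 / 22 ≈ 113.91

(162, 114)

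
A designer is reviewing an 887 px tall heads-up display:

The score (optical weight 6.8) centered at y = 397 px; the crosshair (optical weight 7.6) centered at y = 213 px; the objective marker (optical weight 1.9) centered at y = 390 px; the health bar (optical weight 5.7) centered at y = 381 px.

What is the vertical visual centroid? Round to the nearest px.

Σw = 6.8 + 7.6 + 1.9 + 5.7 = 22.0.
y-moment: 6.8·397 + 7.6·213 + 1.9·390 + 5.7·381 = 7231.1; centroid 7231.1/22.0 ≈ 328.69.

y ≈ 329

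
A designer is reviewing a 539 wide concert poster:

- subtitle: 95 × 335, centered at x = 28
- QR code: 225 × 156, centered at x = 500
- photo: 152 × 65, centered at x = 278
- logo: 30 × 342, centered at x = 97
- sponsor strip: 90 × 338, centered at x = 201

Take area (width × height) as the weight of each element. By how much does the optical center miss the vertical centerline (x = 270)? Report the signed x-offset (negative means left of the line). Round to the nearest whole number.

Areas → weights: subtitle 95·335 = 31825, QR code 225·156 = 35100, photo 152·65 = 9880, logo 30·342 = 10260, sponsor strip 90·338 = 30420; Σw = 117485.
x: (31825·28 + 35100·500 + 9880·278 + 10260·97 + 30420·201) / 117485 = 28297380 / 117485 ≈ 240.86
Against x = 270, that's 240.86 − 270 = -29.14.

≈ -29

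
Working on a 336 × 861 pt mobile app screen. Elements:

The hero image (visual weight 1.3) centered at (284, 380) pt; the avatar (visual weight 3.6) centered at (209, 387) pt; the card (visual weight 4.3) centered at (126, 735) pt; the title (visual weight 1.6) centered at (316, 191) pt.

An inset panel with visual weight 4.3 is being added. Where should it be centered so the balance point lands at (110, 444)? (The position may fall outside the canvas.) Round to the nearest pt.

(-118, 314)

New total weight: (1.3 + 3.6 + 4.3 + 1.6) + 4.3 = 15.1.
Along x: (2169.0 + 4.3·x) / 15.1 = 110 (existing moment 1.3·284 + 3.6·209 + 4.3·126 + 1.6·316 = 2169.0) ⇒ x = (1661.0 − 2169.0) / 4.3 ≈ -118.14.
Along y: (5353.3 + 4.3·y) / 15.1 = 444 (existing moment 1.3·380 + 3.6·387 + 4.3·735 + 1.6·191 = 5353.3) ⇒ y = (6704.4 − 5353.3) / 4.3 ≈ 314.21.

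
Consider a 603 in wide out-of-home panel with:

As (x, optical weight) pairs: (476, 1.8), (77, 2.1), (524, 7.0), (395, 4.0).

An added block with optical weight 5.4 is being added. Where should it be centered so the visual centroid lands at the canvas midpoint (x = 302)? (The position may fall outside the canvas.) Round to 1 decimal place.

New total weight: (1.8 + 2.1 + 7.0 + 4.0) + 5.4 = 20.3.
x: need Σw·x = 20.3·302 = 6130.6. Existing = 1.8·476 + 2.1·77 + 7.0·524 + 4.0·395 = 6266.5. Remainder -135.9 / 5.4 ≈ -25.17.

x ≈ -25.2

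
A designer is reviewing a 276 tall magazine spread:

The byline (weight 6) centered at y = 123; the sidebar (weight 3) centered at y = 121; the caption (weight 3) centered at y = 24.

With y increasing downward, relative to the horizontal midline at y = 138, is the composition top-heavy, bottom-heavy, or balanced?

Weights sum to 6 + 3 + 3 = 12.
y-moment: 6·123 + 3·121 + 3·24 = 1173; centroid 1173/12 ≈ 97.75.
97.8 lies above (smaller y than) the midline 138, so the layout is top-heavy.

top-heavy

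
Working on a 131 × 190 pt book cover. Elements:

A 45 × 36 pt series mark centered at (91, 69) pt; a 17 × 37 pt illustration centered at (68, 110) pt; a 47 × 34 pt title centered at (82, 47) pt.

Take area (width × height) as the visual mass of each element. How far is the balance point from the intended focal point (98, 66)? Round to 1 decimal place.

≈ 14.5 pt

Areas: series mark 45·36 = 1620, illustration 17·37 = 629, title 47·34 = 1598. Total weight = 3847.
Σw·x = 1620·91 + 629·68 + 1598·82 = 321228, so x̄ = 321228/3847 ≈ 83.50.
Σw·y = 1620·69 + 629·110 + 1598·47 = 256076, so ȳ = 256076/3847 ≈ 66.57.
Offset from (98, 66): Δx ≈ -14.50, Δy ≈ 0.57; distance = √(Δx² + Δy²) ≈ 14.51.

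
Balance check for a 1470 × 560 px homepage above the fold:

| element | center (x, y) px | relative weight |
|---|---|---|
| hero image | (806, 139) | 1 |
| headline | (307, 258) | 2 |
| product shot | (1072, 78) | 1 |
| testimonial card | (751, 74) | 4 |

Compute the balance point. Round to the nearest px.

Total weight = 1 + 2 + 1 + 4 = 8.
x: (1·806 + 2·307 + 1·1072 + 4·751) / 8 = 5496 / 8 ≈ 687.00
y: (1·139 + 2·258 + 1·78 + 4·74) / 8 = 1029 / 8 ≈ 128.62

(687, 129)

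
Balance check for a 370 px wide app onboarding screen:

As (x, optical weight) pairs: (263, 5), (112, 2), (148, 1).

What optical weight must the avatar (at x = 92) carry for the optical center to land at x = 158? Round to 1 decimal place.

w ≈ 6.4

Fixed elements: Σw = 5 + 2 + 1 = 8, Σw·x = 5·263 + 2·112 + 1·148 = 1687.
For the centroid to hit 158: (1687 + w·92) / (8 + w) = 158.
Solving: w = (158·8 − 1687) / (92 − 158) = -423 / -66 ≈ 6.41.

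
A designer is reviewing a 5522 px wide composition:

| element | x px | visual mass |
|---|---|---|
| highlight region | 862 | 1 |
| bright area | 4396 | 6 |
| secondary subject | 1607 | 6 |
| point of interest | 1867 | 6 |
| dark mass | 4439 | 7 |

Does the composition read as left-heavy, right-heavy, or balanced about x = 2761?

right-heavy

Total weight = 1 + 6 + 6 + 6 + 7 = 26.
x-moment: 1·862 + 6·4396 + 6·1607 + 6·1867 + 7·4439 = 79155; centroid 79155/26 ≈ 3044.42.
3044.4 lies right of the midline 2761, so the layout is right-heavy.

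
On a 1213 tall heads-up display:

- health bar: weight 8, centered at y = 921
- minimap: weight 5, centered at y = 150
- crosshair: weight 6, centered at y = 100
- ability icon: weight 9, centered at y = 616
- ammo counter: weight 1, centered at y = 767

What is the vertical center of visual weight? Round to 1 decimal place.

Total weight = 8 + 5 + 6 + 9 + 1 = 29.
Σw·y = 8·921 + 5·150 + 6·100 + 9·616 + 1·767 = 15029, so ȳ = 15029/29 ≈ 518.24.

y ≈ 518.2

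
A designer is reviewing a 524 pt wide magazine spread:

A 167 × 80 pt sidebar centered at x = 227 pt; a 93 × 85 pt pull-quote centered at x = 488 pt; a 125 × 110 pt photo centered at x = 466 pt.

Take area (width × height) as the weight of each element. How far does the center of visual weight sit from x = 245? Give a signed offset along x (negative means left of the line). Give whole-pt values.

Taking area as weight: sidebar 167·80 = 13360, pull-quote 93·85 = 7905, photo 125·110 = 13750. Sum 35015.
Σw·x = 13360·227 + 7905·488 + 13750·466 = 13297860, so x̄ = 13297860/35015 ≈ 379.78.
Offset from x = 245: 379.78 − 245 ≈ 134.78.

≈ 135 pt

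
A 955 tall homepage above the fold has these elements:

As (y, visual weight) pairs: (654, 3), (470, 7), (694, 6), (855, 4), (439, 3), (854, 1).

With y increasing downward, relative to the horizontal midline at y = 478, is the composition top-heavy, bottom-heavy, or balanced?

Weights sum to 3 + 7 + 6 + 4 + 3 + 1 = 24.
Σw·y = 3·654 + 7·470 + 6·694 + 4·855 + 3·439 + 1·854 = 15007, so ȳ = 15007/24 ≈ 625.29.
625.3 vs midline 478 → bottom-heavy.

bottom-heavy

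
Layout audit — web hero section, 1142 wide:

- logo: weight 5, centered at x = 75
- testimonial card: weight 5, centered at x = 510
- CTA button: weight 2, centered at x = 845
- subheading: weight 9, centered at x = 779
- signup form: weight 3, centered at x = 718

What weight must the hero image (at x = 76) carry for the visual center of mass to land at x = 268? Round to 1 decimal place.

w ≈ 38.3

Existing Σw = 24 (5 + 5 + 2 + 9 + 3); existing moment 5·75 + 5·510 + 2·845 + 9·779 + 3·718 = 13780.
For the centroid to hit 268: (13780 + w·76) / (24 + w) = 268.
Solving: w = (268·24 − 13780) / (76 − 268) = -7348 / -192 ≈ 38.27.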